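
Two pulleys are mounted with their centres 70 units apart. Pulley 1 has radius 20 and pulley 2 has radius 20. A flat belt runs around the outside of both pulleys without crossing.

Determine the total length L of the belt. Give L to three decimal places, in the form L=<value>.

open belt: β = asin((r2−r1)/C) = asin(0/70) = 0.0000°
wrap1 = π − 2β = 180.0000°
wrap2 = π + 2β = 180.0000°
tangent length = C·cosβ = 70.0000
L = r1·wrap1 + r2·wrap2 + 2·C·cosβ = 20·3.1416 + 20·3.1416 + 2·70.0000 = 265.6637

L=265.664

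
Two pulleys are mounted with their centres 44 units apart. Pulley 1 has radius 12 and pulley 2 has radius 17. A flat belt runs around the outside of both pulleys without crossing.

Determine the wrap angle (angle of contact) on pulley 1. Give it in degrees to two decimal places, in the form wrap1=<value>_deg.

wrap1=166.95_deg

open belt: β = asin((r2−r1)/C) = asin(5/44) = 6.5250°
wrap1 = π − 2β = 166.9500°
wrap2 = π + 2β = 193.0500°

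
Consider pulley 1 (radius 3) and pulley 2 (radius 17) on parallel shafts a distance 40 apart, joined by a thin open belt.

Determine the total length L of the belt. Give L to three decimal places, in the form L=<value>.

open belt: β = asin((r2−r1)/C) = asin(14/40) = 20.4873°
wrap1 = π − 2β = 139.0254°
wrap2 = π + 2β = 220.9746°
tangent length = C·cosβ = 37.4700
L = r1·wrap1 + r2·wrap2 + 2·C·cosβ = 3·2.4265 + 17·3.8567 + 2·37.4700 = 147.7838

L=147.784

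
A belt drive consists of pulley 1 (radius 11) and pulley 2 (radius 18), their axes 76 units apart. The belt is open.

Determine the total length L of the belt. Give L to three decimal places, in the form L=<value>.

open belt: β = asin((r2−r1)/C) = asin(7/76) = 5.2847°
wrap1 = π − 2β = 169.4305°
wrap2 = π + 2β = 190.5695°
tangent length = C·cosβ = 75.6769
L = r1·wrap1 + r2·wrap2 + 2·C·cosβ = 11·2.9571 + 18·3.3261 + 2·75.6769 = 243.7514

L=243.751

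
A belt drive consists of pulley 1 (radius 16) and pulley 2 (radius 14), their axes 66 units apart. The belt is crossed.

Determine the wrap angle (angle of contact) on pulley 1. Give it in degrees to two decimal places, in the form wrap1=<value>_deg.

crossed belt: β = asin((r1+r2)/C) = asin(30/66) = 27.0357°
wrap1 = wrap2 = π + 2β = 234.0714°

wrap1=234.07_deg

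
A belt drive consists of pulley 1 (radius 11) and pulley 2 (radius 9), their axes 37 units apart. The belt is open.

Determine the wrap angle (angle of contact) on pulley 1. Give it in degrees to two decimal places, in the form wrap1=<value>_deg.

wrap1=186.20_deg

open belt: β = asin((r2−r1)/C) = asin(-2/37) = -3.0986°
wrap1 = π − 2β = 186.1972°
wrap2 = π + 2β = 173.8028°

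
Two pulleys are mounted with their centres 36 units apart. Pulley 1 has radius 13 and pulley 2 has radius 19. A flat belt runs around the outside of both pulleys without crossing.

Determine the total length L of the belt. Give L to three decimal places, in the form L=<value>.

L=173.533

open belt: β = asin((r2−r1)/C) = asin(6/36) = 9.5941°
wrap1 = π − 2β = 160.8119°
wrap2 = π + 2β = 199.1881°
tangent length = C·cosβ = 35.4965
L = r1·wrap1 + r2·wrap2 + 2·C·cosβ = 13·2.8067 + 19·3.4765 + 2·35.4965 = 173.5333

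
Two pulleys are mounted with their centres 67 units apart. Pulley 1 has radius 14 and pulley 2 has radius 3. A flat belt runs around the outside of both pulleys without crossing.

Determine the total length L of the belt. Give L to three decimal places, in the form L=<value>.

L=189.217

open belt: β = asin((r2−r1)/C) = asin(-11/67) = -9.4496°
wrap1 = π − 2β = 198.8991°
wrap2 = π + 2β = 161.1009°
tangent length = C·cosβ = 66.0908
L = r1·wrap1 + r2·wrap2 + 2·C·cosβ = 14·3.4714 + 3·2.8117 + 2·66.0908 = 189.2171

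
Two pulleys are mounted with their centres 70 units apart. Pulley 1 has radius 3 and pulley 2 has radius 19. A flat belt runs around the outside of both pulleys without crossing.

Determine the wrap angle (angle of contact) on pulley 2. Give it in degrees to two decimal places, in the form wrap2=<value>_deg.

wrap2=206.43_deg

open belt: β = asin((r2−r1)/C) = asin(16/70) = 13.2130°
wrap1 = π − 2β = 153.5740°
wrap2 = π + 2β = 206.4260°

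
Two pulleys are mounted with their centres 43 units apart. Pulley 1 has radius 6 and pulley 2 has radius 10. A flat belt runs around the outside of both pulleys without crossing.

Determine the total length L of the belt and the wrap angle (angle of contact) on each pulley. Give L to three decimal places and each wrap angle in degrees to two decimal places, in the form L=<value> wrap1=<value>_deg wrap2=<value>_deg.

open belt: β = asin((r2−r1)/C) = asin(4/43) = 5.3376°
wrap1 = π − 2β = 169.3249°
wrap2 = π + 2β = 190.6751°
tangent length = C·cosβ = 42.8135
L = r1·wrap1 + r2·wrap2 + 2·C·cosβ = 6·2.9553 + 10·3.3279 + 2·42.8135 = 136.6378

L=136.638 wrap1=169.32_deg wrap2=190.68_deg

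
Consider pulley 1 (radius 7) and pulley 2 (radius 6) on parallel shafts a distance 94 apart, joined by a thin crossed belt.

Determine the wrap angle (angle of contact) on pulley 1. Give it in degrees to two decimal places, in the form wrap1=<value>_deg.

wrap1=195.90_deg

crossed belt: β = asin((r1+r2)/C) = asin(13/94) = 7.9494°
wrap1 = wrap2 = π + 2β = 195.8987°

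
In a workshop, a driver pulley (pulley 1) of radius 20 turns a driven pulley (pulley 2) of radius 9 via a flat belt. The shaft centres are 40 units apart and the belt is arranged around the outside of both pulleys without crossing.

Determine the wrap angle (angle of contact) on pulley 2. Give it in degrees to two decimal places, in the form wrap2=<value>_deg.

open belt: β = asin((r2−r1)/C) = asin(-11/40) = -15.9620°
wrap1 = π − 2β = 211.9240°
wrap2 = π + 2β = 148.0760°

wrap2=148.08_deg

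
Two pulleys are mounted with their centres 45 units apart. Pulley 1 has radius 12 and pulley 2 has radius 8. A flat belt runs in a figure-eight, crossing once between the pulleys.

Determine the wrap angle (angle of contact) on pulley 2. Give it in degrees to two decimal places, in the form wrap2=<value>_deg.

wrap2=232.78_deg

crossed belt: β = asin((r1+r2)/C) = asin(20/45) = 26.3878°
wrap1 = wrap2 = π + 2β = 232.7756°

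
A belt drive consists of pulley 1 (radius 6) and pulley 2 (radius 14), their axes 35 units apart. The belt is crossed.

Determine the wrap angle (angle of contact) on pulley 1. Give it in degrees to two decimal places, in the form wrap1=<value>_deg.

wrap1=249.70_deg

crossed belt: β = asin((r1+r2)/C) = asin(20/35) = 34.8499°
wrap1 = wrap2 = π + 2β = 249.6998°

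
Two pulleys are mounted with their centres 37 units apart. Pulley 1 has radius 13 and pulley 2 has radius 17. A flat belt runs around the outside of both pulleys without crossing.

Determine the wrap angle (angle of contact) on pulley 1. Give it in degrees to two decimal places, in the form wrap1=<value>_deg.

wrap1=167.59_deg

open belt: β = asin((r2−r1)/C) = asin(4/37) = 6.2063°
wrap1 = π − 2β = 167.5875°
wrap2 = π + 2β = 192.4125°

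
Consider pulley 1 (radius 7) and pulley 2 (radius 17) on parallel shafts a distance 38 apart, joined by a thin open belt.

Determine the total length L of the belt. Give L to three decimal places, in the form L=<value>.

L=154.045

open belt: β = asin((r2−r1)/C) = asin(10/38) = 15.2575°
wrap1 = π − 2β = 149.4850°
wrap2 = π + 2β = 210.5150°
tangent length = C·cosβ = 36.6606
L = r1·wrap1 + r2·wrap2 + 2·C·cosβ = 7·2.6090 + 17·3.6742 + 2·36.6606 = 154.0453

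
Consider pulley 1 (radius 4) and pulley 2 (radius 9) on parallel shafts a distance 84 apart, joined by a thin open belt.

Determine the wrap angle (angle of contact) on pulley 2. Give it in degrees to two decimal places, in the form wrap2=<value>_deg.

wrap2=186.82_deg

open belt: β = asin((r2−r1)/C) = asin(5/84) = 3.4125°
wrap1 = π − 2β = 173.1750°
wrap2 = π + 2β = 186.8250°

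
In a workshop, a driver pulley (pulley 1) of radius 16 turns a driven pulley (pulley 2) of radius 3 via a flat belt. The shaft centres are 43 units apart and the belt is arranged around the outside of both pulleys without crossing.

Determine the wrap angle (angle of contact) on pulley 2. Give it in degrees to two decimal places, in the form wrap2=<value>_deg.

wrap2=144.81_deg

open belt: β = asin((r2−r1)/C) = asin(-13/43) = -17.5973°
wrap1 = π − 2β = 215.1947°
wrap2 = π + 2β = 144.8053°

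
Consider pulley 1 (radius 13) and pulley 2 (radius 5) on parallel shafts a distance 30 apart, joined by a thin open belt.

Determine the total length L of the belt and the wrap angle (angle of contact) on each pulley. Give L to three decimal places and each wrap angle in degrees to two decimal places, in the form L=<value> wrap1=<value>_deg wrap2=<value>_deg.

open belt: β = asin((r2−r1)/C) = asin(-8/30) = -15.4660°
wrap1 = π − 2β = 210.9320°
wrap2 = π + 2β = 149.0680°
tangent length = C·cosβ = 28.9137
L = r1·wrap1 + r2·wrap2 + 2·C·cosβ = 13·3.6815 + 5·2.6017 + 2·28.9137 = 118.6949

L=118.695 wrap1=210.93_deg wrap2=149.07_deg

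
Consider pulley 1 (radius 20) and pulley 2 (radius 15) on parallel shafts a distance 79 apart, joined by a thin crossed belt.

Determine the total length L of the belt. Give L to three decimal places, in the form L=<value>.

L=283.732

crossed belt: β = asin((r1+r2)/C) = asin(35/79) = 26.2979°
wrap1 = wrap2 = π + 2β = 232.5958°
tangent length = C·cosβ = 70.8237
L = (r1+r2)·wrap + 2·C·cosβ = 35·4.0596 + 2·70.8237 = 283.7321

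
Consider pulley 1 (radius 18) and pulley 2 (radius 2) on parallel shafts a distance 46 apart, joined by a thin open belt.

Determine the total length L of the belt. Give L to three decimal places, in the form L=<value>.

L=160.455

open belt: β = asin((r2−r1)/C) = asin(-16/46) = -20.3544°
wrap1 = π − 2β = 220.7088°
wrap2 = π + 2β = 139.2912°
tangent length = C·cosβ = 43.1277
L = r1·wrap1 + r2·wrap2 + 2·C·cosβ = 18·3.8521 + 2·2.4311 + 2·43.1277 = 160.4553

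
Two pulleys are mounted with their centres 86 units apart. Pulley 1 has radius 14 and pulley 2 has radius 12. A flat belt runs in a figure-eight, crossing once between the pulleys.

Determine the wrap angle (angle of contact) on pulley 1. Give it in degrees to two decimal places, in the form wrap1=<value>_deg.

wrap1=215.19_deg

crossed belt: β = asin((r1+r2)/C) = asin(26/86) = 17.5973°
wrap1 = wrap2 = π + 2β = 215.1947°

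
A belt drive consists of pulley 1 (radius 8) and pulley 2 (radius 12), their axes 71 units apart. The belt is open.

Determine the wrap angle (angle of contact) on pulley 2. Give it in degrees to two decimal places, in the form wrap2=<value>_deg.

wrap2=186.46_deg

open belt: β = asin((r2−r1)/C) = asin(4/71) = 3.2296°
wrap1 = π − 2β = 173.5407°
wrap2 = π + 2β = 186.4593°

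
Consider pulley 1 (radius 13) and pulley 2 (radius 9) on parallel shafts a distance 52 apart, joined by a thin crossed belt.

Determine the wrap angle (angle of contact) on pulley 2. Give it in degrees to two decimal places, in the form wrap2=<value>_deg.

wrap2=230.06_deg

crossed belt: β = asin((r1+r2)/C) = asin(22/52) = 25.0290°
wrap1 = wrap2 = π + 2β = 230.0580°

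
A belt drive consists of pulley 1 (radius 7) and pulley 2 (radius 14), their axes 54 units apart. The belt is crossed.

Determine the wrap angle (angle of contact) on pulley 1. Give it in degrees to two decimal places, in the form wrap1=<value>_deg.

wrap1=225.77_deg

crossed belt: β = asin((r1+r2)/C) = asin(21/54) = 22.8854°
wrap1 = wrap2 = π + 2β = 225.7708°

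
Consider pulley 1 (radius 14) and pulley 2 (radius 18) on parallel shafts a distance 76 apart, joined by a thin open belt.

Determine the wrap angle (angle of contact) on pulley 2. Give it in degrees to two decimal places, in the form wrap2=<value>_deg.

wrap2=186.03_deg

open belt: β = asin((r2−r1)/C) = asin(4/76) = 3.0170°
wrap1 = π − 2β = 173.9661°
wrap2 = π + 2β = 186.0339°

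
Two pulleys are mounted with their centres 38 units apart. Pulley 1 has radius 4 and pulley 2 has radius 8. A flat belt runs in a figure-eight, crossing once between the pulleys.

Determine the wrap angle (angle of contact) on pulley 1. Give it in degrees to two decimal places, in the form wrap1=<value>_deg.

crossed belt: β = asin((r1+r2)/C) = asin(12/38) = 18.4085°
wrap1 = wrap2 = π + 2β = 216.8170°

wrap1=216.82_deg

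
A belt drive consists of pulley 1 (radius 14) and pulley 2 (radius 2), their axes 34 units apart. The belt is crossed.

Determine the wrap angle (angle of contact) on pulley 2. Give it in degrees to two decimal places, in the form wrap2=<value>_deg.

wrap2=236.14_deg

crossed belt: β = asin((r1+r2)/C) = asin(16/34) = 28.0725°
wrap1 = wrap2 = π + 2β = 236.1450°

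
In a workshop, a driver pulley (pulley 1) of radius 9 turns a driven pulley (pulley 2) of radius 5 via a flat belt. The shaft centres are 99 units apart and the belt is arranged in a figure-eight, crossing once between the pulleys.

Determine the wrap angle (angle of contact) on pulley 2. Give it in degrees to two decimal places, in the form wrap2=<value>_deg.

wrap2=196.26_deg

crossed belt: β = asin((r1+r2)/C) = asin(14/99) = 8.1297°
wrap1 = wrap2 = π + 2β = 196.2594°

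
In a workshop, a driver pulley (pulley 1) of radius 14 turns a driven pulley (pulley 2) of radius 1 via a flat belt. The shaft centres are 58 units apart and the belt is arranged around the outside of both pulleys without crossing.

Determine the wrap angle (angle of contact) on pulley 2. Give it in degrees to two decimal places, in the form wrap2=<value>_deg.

open belt: β = asin((r2−r1)/C) = asin(-13/58) = -12.9522°
wrap1 = π − 2β = 205.9044°
wrap2 = π + 2β = 154.0956°

wrap2=154.10_deg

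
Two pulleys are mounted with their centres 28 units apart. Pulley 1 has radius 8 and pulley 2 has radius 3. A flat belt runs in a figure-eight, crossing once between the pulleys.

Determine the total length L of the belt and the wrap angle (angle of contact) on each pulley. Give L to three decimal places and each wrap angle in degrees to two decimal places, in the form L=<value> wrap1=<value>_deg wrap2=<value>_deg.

crossed belt: β = asin((r1+r2)/C) = asin(11/28) = 23.1324°
wrap1 = wrap2 = π + 2β = 226.2648°
tangent length = C·cosβ = 25.7488
L = (r1+r2)·wrap + 2·C·cosβ = 11·3.9491 + 2·25.7488 = 94.9373

L=94.937 wrap1=226.26_deg wrap2=226.26_deg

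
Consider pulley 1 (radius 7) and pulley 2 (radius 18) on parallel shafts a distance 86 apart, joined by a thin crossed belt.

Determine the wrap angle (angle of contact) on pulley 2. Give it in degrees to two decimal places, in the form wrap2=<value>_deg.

wrap2=213.80_deg

crossed belt: β = asin((r1+r2)/C) = asin(25/86) = 16.8997°
wrap1 = wrap2 = π + 2β = 213.7995°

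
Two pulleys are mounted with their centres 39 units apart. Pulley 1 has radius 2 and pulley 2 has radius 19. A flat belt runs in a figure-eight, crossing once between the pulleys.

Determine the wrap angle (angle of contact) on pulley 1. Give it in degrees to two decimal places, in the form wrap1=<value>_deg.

crossed belt: β = asin((r1+r2)/C) = asin(21/39) = 32.5790°
wrap1 = wrap2 = π + 2β = 245.1579°

wrap1=245.16_deg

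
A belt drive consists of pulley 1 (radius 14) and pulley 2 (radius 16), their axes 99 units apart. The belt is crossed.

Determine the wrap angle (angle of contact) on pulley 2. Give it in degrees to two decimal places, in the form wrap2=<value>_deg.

crossed belt: β = asin((r1+r2)/C) = asin(30/99) = 17.6397°
wrap1 = wrap2 = π + 2β = 215.2794°

wrap2=215.28_deg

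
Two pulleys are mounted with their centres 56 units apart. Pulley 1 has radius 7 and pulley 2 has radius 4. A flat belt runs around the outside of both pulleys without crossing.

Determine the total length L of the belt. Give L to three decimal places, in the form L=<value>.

L=146.718

open belt: β = asin((r2−r1)/C) = asin(-3/56) = -3.0709°
wrap1 = π − 2β = 186.1418°
wrap2 = π + 2β = 173.8582°
tangent length = C·cosβ = 55.9196
L = r1·wrap1 + r2·wrap2 + 2·C·cosβ = 7·3.2488 + 4·3.0344 + 2·55.9196 = 146.7183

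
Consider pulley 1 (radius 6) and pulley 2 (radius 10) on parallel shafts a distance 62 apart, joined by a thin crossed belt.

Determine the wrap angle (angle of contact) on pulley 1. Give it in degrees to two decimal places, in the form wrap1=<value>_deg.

crossed belt: β = asin((r1+r2)/C) = asin(16/62) = 14.9552°
wrap1 = wrap2 = π + 2β = 209.9105°

wrap1=209.91_deg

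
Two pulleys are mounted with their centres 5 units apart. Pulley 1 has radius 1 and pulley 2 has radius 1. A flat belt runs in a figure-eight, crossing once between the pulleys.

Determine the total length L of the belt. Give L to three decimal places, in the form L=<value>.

crossed belt: β = asin((r1+r2)/C) = asin(2/5) = 23.5782°
wrap1 = wrap2 = π + 2β = 227.1564°
tangent length = C·cosβ = 4.5826
L = (r1+r2)·wrap + 2·C·cosβ = 2·3.9646 + 2·4.5826 = 17.0944

L=17.094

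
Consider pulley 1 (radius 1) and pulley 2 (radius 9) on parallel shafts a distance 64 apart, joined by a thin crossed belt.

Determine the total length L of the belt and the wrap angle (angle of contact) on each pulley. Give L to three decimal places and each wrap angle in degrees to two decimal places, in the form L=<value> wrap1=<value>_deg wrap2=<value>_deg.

crossed belt: β = asin((r1+r2)/C) = asin(10/64) = 8.9893°
wrap1 = wrap2 = π + 2β = 197.9786°
tangent length = C·cosβ = 63.2139
L = (r1+r2)·wrap + 2·C·cosβ = 10·3.4554 + 2·63.2139 = 160.9816

L=160.982 wrap1=197.98_deg wrap2=197.98_deg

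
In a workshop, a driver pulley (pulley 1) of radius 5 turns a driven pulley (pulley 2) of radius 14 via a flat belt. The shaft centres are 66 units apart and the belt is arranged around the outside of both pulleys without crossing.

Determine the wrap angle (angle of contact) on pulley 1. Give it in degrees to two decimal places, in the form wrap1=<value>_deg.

wrap1=164.33_deg

open belt: β = asin((r2−r1)/C) = asin(9/66) = 7.8375°
wrap1 = π − 2β = 164.3250°
wrap2 = π + 2β = 195.6750°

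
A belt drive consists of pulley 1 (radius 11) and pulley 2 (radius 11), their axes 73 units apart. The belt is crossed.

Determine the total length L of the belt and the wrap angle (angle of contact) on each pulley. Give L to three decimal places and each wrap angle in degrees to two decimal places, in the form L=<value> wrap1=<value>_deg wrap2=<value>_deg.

L=221.797 wrap1=215.08_deg wrap2=215.08_deg

crossed belt: β = asin((r1+r2)/C) = asin(22/73) = 17.5399°
wrap1 = wrap2 = π + 2β = 215.0798°
tangent length = C·cosβ = 69.6060
L = (r1+r2)·wrap + 2·C·cosβ = 22·3.7539 + 2·69.6060 = 221.7968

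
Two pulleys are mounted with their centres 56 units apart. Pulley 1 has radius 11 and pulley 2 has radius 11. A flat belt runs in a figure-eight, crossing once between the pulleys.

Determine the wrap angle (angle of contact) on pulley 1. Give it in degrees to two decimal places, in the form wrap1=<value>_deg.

crossed belt: β = asin((r1+r2)/C) = asin(22/56) = 23.1324°
wrap1 = wrap2 = π + 2β = 226.2648°

wrap1=226.26_deg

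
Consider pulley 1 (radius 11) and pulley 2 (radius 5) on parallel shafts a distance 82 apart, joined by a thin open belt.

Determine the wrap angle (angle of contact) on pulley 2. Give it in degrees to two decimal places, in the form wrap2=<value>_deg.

open belt: β = asin((r2−r1)/C) = asin(-6/82) = -4.1961°
wrap1 = π − 2β = 188.3922°
wrap2 = π + 2β = 171.6078°

wrap2=171.61_deg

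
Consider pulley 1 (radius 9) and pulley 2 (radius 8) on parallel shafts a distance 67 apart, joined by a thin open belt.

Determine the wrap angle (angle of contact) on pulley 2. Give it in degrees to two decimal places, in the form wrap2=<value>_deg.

wrap2=178.29_deg

open belt: β = asin((r2−r1)/C) = asin(-1/67) = -0.8552°
wrap1 = π − 2β = 181.7104°
wrap2 = π + 2β = 178.2896°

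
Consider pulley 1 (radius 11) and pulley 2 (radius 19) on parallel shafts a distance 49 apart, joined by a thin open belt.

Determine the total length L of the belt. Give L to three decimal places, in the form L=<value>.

L=193.557

open belt: β = asin((r2−r1)/C) = asin(8/49) = 9.3965°
wrap1 = π − 2β = 161.2070°
wrap2 = π + 2β = 198.7930°
tangent length = C·cosβ = 48.3425
L = r1·wrap1 + r2·wrap2 + 2·C·cosβ = 11·2.8136 + 19·3.4696 + 2·48.3425 = 193.5568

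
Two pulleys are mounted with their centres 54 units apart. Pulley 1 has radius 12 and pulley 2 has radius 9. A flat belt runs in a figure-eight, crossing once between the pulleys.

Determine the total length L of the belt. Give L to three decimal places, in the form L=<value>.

L=182.248

crossed belt: β = asin((r1+r2)/C) = asin(21/54) = 22.8854°
wrap1 = wrap2 = π + 2β = 225.7708°
tangent length = C·cosβ = 49.7494
L = (r1+r2)·wrap + 2·C·cosβ = 21·3.9404 + 2·49.7494 = 182.2480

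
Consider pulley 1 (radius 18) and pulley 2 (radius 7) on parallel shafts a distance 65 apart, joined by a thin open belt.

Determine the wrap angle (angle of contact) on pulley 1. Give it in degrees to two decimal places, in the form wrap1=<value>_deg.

wrap1=199.49_deg

open belt: β = asin((r2−r1)/C) = asin(-11/65) = -9.7431°
wrap1 = π − 2β = 199.4862°
wrap2 = π + 2β = 160.5138°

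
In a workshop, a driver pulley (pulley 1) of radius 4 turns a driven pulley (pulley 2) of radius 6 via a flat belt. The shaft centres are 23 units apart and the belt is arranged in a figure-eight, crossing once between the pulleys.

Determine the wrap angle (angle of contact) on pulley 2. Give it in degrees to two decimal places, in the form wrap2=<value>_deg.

crossed belt: β = asin((r1+r2)/C) = asin(10/23) = 25.7715°
wrap1 = wrap2 = π + 2β = 231.5429°

wrap2=231.54_deg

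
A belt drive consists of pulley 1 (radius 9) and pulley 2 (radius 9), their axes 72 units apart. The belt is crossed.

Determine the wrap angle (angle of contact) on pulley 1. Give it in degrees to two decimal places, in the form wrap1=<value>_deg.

wrap1=208.96_deg

crossed belt: β = asin((r1+r2)/C) = asin(18/72) = 14.4775°
wrap1 = wrap2 = π + 2β = 208.9550°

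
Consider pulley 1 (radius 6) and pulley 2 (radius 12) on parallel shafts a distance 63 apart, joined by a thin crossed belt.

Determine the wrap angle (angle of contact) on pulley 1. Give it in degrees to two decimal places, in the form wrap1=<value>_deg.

wrap1=213.20_deg

crossed belt: β = asin((r1+r2)/C) = asin(18/63) = 16.6015°
wrap1 = wrap2 = π + 2β = 213.2031°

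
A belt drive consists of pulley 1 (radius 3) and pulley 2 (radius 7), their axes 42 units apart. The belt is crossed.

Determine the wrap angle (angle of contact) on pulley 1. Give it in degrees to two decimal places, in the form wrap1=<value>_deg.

crossed belt: β = asin((r1+r2)/C) = asin(10/42) = 13.7741°
wrap1 = wrap2 = π + 2β = 207.5483°

wrap1=207.55_deg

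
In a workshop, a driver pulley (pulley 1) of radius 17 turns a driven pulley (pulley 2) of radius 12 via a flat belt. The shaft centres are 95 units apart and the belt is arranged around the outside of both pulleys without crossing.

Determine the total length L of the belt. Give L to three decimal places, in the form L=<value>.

open belt: β = asin((r2−r1)/C) = asin(-5/95) = -3.0170°
wrap1 = π − 2β = 186.0339°
wrap2 = π + 2β = 173.9661°
tangent length = C·cosβ = 94.8683
L = r1·wrap1 + r2·wrap2 + 2·C·cosβ = 17·3.2469 + 12·3.0363 + 2·94.8683 = 281.3694

L=281.369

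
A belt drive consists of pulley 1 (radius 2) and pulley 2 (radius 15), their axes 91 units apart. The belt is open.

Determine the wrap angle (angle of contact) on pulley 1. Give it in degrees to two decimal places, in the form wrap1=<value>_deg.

open belt: β = asin((r2−r1)/C) = asin(13/91) = 8.2132°
wrap1 = π − 2β = 163.5736°
wrap2 = π + 2β = 196.4264°

wrap1=163.57_deg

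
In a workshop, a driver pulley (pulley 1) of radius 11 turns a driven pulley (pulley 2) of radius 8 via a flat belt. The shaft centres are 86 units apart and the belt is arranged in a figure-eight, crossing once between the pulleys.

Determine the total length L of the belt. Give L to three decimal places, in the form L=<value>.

L=235.905

crossed belt: β = asin((r1+r2)/C) = asin(19/86) = 12.7637°
wrap1 = wrap2 = π + 2β = 205.5274°
tangent length = C·cosβ = 83.8749
L = (r1+r2)·wrap + 2·C·cosβ = 19·3.5871 + 2·83.8749 = 235.9053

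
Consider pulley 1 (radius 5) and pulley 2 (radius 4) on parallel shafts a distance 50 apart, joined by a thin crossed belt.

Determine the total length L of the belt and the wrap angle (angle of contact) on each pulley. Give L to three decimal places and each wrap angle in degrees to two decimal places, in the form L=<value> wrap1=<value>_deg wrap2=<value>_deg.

crossed belt: β = asin((r1+r2)/C) = asin(9/50) = 10.3698°
wrap1 = wrap2 = π + 2β = 200.7395°
tangent length = C·cosβ = 49.1833
L = (r1+r2)·wrap + 2·C·cosβ = 9·3.5036 + 2·49.1833 = 129.8988

L=129.899 wrap1=200.74_deg wrap2=200.74_deg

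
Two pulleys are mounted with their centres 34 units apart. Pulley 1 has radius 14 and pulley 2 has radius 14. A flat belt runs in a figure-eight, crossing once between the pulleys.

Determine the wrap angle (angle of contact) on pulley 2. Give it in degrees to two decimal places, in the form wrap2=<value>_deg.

wrap2=290.88_deg

crossed belt: β = asin((r1+r2)/C) = asin(28/34) = 55.4397°
wrap1 = wrap2 = π + 2β = 290.8794°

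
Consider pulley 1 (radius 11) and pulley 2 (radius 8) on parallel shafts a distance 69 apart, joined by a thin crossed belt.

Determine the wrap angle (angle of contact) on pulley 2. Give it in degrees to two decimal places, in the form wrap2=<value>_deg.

crossed belt: β = asin((r1+r2)/C) = asin(19/69) = 15.9836°
wrap1 = wrap2 = π + 2β = 211.9672°

wrap2=211.97_deg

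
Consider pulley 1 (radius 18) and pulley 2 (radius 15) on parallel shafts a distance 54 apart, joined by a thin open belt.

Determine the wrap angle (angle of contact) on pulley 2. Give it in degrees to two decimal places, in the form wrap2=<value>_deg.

wrap2=173.63_deg

open belt: β = asin((r2−r1)/C) = asin(-3/54) = -3.1847°
wrap1 = π − 2β = 186.3695°
wrap2 = π + 2β = 173.6305°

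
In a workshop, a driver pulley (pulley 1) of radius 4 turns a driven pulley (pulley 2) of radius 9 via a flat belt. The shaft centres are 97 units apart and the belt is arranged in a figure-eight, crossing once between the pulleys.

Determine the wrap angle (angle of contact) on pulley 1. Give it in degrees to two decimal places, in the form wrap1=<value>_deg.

crossed belt: β = asin((r1+r2)/C) = asin(13/97) = 7.7020°
wrap1 = wrap2 = π + 2β = 195.4040°

wrap1=195.40_deg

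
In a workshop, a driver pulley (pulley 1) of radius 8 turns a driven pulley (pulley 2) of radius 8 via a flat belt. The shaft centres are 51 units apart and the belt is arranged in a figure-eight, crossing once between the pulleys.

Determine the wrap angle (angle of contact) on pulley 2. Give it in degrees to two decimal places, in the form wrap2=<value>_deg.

crossed belt: β = asin((r1+r2)/C) = asin(16/51) = 18.2839°
wrap1 = wrap2 = π + 2β = 216.5678°

wrap2=216.57_deg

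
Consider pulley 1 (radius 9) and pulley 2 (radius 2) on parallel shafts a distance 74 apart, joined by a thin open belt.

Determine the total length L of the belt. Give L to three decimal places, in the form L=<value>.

L=183.220

open belt: β = asin((r2−r1)/C) = asin(-7/74) = -5.4280°
wrap1 = π − 2β = 190.8560°
wrap2 = π + 2β = 169.1440°
tangent length = C·cosβ = 73.6682
L = r1·wrap1 + r2·wrap2 + 2·C·cosβ = 9·3.3311 + 2·2.9521 + 2·73.6682 = 183.2202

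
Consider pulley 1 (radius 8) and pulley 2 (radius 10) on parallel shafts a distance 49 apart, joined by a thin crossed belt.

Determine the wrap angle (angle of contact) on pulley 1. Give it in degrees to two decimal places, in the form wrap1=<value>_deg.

crossed belt: β = asin((r1+r2)/C) = asin(18/49) = 21.5521°
wrap1 = wrap2 = π + 2β = 223.1042°

wrap1=223.10_deg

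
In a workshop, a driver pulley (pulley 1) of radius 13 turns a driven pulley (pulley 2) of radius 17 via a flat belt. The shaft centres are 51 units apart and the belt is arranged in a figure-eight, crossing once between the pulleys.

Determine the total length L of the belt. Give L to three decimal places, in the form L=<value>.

crossed belt: β = asin((r1+r2)/C) = asin(30/51) = 36.0319°
wrap1 = wrap2 = π + 2β = 252.0638°
tangent length = C·cosβ = 41.2432
L = (r1+r2)·wrap + 2·C·cosβ = 30·4.3993 + 2·41.2432 = 214.4666

L=214.467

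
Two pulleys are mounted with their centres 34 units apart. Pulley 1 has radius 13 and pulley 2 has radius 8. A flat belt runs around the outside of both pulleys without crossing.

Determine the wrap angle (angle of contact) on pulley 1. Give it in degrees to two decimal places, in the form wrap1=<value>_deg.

wrap1=196.91_deg

open belt: β = asin((r2−r1)/C) = asin(-5/34) = -8.4565°
wrap1 = π − 2β = 196.9130°
wrap2 = π + 2β = 163.0870°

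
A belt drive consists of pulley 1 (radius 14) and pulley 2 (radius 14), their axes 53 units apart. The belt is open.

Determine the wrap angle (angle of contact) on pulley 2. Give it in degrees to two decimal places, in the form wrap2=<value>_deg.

open belt: β = asin((r2−r1)/C) = asin(0/53) = 0.0000°
wrap1 = π − 2β = 180.0000°
wrap2 = π + 2β = 180.0000°

wrap2=180.00_deg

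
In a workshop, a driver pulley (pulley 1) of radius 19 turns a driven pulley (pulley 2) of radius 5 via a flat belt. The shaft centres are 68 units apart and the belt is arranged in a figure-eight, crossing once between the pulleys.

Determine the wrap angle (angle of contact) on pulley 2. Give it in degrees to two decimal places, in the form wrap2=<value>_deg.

crossed belt: β = asin((r1+r2)/C) = asin(24/68) = 20.6673°
wrap1 = wrap2 = π + 2β = 221.3346°

wrap2=221.33_deg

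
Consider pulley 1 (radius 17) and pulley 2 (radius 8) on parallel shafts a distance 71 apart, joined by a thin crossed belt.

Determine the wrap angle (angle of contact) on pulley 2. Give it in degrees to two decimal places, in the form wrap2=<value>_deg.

crossed belt: β = asin((r1+r2)/C) = asin(25/71) = 20.6166°
wrap1 = wrap2 = π + 2β = 221.2332°

wrap2=221.23_deg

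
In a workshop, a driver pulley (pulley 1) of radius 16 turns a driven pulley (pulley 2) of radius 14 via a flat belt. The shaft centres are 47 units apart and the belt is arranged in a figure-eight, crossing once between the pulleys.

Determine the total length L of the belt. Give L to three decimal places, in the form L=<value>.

L=208.145

crossed belt: β = asin((r1+r2)/C) = asin(30/47) = 39.6650°
wrap1 = wrap2 = π + 2β = 259.3300°
tangent length = C·cosβ = 36.1801
L = (r1+r2)·wrap + 2·C·cosβ = 30·4.5262 + 2·36.1801 = 208.1451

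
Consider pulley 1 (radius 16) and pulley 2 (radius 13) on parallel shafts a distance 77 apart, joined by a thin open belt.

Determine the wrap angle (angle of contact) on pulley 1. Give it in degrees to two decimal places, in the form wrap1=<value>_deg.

open belt: β = asin((r2−r1)/C) = asin(-3/77) = -2.2329°
wrap1 = π − 2β = 184.4657°
wrap2 = π + 2β = 175.5343°

wrap1=184.47_deg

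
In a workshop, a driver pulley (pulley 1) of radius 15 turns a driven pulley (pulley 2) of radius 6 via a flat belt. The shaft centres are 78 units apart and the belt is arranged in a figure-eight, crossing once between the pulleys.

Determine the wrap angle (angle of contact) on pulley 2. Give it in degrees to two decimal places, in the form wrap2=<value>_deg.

wrap2=211.24_deg

crossed belt: β = asin((r1+r2)/C) = asin(21/78) = 15.6185°
wrap1 = wrap2 = π + 2β = 211.2370°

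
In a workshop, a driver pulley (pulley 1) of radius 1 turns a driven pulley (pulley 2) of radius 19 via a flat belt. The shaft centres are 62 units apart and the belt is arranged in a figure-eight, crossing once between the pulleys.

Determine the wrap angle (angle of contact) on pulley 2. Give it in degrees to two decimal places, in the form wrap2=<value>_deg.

crossed belt: β = asin((r1+r2)/C) = asin(20/62) = 18.8191°
wrap1 = wrap2 = π + 2β = 217.6381°

wrap2=217.64_deg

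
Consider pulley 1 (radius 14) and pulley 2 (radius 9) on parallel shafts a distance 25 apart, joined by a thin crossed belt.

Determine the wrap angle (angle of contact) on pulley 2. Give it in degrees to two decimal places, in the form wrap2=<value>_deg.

wrap2=313.85_deg

crossed belt: β = asin((r1+r2)/C) = asin(23/25) = 66.9261°
wrap1 = wrap2 = π + 2β = 313.8522°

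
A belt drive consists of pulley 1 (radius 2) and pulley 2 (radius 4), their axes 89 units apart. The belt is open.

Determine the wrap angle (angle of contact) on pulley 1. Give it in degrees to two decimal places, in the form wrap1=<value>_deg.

open belt: β = asin((r2−r1)/C) = asin(2/89) = 1.2877°
wrap1 = π − 2β = 177.4247°
wrap2 = π + 2β = 182.5753°

wrap1=177.42_deg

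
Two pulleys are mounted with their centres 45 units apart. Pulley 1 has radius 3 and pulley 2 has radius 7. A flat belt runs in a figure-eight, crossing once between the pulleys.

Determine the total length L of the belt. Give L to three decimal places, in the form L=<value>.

crossed belt: β = asin((r1+r2)/C) = asin(10/45) = 12.8396°
wrap1 = wrap2 = π + 2β = 205.6792°
tangent length = C·cosβ = 43.8748
L = (r1+r2)·wrap + 2·C·cosβ = 10·3.5898 + 2·43.8748 = 123.6474

L=123.647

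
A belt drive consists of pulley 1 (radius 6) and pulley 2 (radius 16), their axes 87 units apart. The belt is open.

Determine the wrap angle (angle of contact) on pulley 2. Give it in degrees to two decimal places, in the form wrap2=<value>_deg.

open belt: β = asin((r2−r1)/C) = asin(10/87) = 6.6003°
wrap1 = π − 2β = 166.7994°
wrap2 = π + 2β = 193.2006°

wrap2=193.20_deg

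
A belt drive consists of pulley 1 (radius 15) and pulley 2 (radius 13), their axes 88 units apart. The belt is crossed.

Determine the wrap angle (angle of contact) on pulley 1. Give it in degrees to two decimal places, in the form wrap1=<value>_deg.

wrap1=217.11_deg

crossed belt: β = asin((r1+r2)/C) = asin(28/88) = 18.5530°
wrap1 = wrap2 = π + 2β = 217.1060°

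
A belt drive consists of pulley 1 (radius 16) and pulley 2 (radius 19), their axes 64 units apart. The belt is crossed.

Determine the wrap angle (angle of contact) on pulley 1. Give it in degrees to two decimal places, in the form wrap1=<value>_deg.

crossed belt: β = asin((r1+r2)/C) = asin(35/64) = 33.1529°
wrap1 = wrap2 = π + 2β = 246.3058°

wrap1=246.31_deg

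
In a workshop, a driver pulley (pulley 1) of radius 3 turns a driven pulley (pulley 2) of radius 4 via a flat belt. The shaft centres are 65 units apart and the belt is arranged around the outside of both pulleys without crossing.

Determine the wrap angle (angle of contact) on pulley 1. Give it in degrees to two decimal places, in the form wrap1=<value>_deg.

wrap1=178.24_deg

open belt: β = asin((r2−r1)/C) = asin(1/65) = 0.8815°
wrap1 = π − 2β = 178.2370°
wrap2 = π + 2β = 181.7630°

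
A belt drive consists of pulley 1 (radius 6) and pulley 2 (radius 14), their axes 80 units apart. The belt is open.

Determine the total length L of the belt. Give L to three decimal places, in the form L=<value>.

open belt: β = asin((r2−r1)/C) = asin(8/80) = 5.7392°
wrap1 = π − 2β = 168.5217°
wrap2 = π + 2β = 191.4783°
tangent length = C·cosβ = 79.5990
L = r1·wrap1 + r2·wrap2 + 2·C·cosβ = 6·2.9413 + 14·3.3419 + 2·79.5990 = 223.6325

L=223.633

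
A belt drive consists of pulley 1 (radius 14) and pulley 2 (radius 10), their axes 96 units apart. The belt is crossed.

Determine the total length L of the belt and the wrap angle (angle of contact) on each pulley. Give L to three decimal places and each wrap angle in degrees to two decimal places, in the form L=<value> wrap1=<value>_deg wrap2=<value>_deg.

crossed belt: β = asin((r1+r2)/C) = asin(24/96) = 14.4775°
wrap1 = wrap2 = π + 2β = 208.9550°
tangent length = C·cosβ = 92.9516
L = (r1+r2)·wrap + 2·C·cosβ = 24·3.6470 + 2·92.9516 = 273.4301

L=273.430 wrap1=208.96_deg wrap2=208.96_deg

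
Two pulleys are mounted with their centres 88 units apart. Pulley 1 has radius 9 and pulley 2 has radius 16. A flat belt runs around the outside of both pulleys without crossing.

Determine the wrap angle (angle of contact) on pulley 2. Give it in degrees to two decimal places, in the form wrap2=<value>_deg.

open belt: β = asin((r2−r1)/C) = asin(7/88) = 4.5624°
wrap1 = π − 2β = 170.8751°
wrap2 = π + 2β = 189.1249°

wrap2=189.12_deg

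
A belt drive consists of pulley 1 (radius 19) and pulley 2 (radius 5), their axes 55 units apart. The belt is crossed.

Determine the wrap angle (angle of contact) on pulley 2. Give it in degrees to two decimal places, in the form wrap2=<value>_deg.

crossed belt: β = asin((r1+r2)/C) = asin(24/55) = 25.8721°
wrap1 = wrap2 = π + 2β = 231.7442°

wrap2=231.74_deg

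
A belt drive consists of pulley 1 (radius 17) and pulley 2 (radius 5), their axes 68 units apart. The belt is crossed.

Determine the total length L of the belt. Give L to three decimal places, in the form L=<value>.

L=212.297

crossed belt: β = asin((r1+r2)/C) = asin(22/68) = 18.8765°
wrap1 = wrap2 = π + 2β = 217.7530°
tangent length = C·cosβ = 64.3428
L = (r1+r2)·wrap + 2·C·cosβ = 22·3.8005 + 2·64.3428 = 212.2968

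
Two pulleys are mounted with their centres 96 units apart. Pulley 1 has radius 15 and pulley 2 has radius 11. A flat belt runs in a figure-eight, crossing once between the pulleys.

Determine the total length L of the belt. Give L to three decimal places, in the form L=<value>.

crossed belt: β = asin((r1+r2)/C) = asin(26/96) = 15.7139°
wrap1 = wrap2 = π + 2β = 211.4277°
tangent length = C·cosβ = 92.4121
L = (r1+r2)·wrap + 2·C·cosβ = 26·3.6901 + 2·92.4121 = 280.7671

L=280.767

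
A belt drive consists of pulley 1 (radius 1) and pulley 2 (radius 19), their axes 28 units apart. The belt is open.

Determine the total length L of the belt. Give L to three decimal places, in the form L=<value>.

open belt: β = asin((r2−r1)/C) = asin(18/28) = 40.0052°
wrap1 = π − 2β = 99.9896°
wrap2 = π + 2β = 260.0104°
tangent length = C·cosβ = 21.4476
L = r1·wrap1 + r2·wrap2 + 2·C·cosβ = 1·1.7451 + 19·4.5380 + 2·21.4476 = 130.8631

L=130.863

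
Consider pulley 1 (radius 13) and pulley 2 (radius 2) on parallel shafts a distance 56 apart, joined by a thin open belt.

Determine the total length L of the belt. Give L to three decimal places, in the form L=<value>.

open belt: β = asin((r2−r1)/C) = asin(-11/56) = -11.3282°
wrap1 = π − 2β = 202.6564°
wrap2 = π + 2β = 157.3436°
tangent length = C·cosβ = 54.9090
L = r1·wrap1 + r2·wrap2 + 2·C·cosβ = 13·3.5370 + 2·2.7462 + 2·54.9090 = 161.2916

L=161.292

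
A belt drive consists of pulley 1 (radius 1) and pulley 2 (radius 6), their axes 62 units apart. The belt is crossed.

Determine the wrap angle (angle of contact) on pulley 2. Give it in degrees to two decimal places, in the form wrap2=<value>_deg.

wrap2=192.97_deg

crossed belt: β = asin((r1+r2)/C) = asin(7/62) = 6.4827°
wrap1 = wrap2 = π + 2β = 192.9654°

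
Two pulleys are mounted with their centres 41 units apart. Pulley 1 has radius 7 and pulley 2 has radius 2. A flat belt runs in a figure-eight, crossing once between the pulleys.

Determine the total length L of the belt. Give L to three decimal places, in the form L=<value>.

crossed belt: β = asin((r1+r2)/C) = asin(9/41) = 12.6804°
wrap1 = wrap2 = π + 2β = 205.3608°
tangent length = C·cosβ = 40.0000
L = (r1+r2)·wrap + 2·C·cosβ = 9·3.5842 + 2·40.0000 = 112.2580

L=112.258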